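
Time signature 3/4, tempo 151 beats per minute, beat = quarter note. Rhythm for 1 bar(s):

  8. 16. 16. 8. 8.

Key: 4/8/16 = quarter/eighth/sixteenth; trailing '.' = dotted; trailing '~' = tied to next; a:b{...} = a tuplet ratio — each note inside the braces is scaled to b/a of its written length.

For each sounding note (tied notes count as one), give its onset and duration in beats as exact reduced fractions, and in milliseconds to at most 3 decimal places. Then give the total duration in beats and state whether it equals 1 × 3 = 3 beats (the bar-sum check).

1) 0.0ms=0b +298.013ms=3/4b
2) 298.013ms=3/4b +149.007ms=3/8b
3) 447.02ms=9/8b +149.007ms=3/8b
4) 596.026ms=3/2b +298.013ms=3/4b
5) 894.04ms=9/4b +298.013ms=3/4b
Σ=3b of 3 (151bpm 3/4) — PASS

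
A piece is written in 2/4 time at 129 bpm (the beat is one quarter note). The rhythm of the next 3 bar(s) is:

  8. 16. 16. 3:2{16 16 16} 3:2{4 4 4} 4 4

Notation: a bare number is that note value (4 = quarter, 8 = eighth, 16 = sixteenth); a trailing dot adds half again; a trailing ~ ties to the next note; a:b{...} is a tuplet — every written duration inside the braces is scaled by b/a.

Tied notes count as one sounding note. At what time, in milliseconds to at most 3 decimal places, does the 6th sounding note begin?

1. 0.0ms @ 0 + 348.837ms (3/4)
2. 348.837ms @ 3/4 + 174.419ms (3/8)
3. 523.256ms @ 9/8 + 174.419ms (3/8)
4. 697.674ms @ 3/2 + 77.519ms (1/6)
5. 775.194ms @ 5/3 + 77.519ms (1/6)
6. 852.713ms @ 11/6 + 77.519ms (1/6)
7. 930.233ms @ 2 + 310.078ms (2/3)
8. 1240.31ms @ 8/3 + 310.078ms (2/3)
9. 1550.388ms @ 10/3 + 310.078ms (2/3)
10. 1860.465ms @ 4 + 465.116ms (1)
11. 2325.581ms @ 5 + 465.116ms (1)

note 6 onset = 11/6b = 852.713ms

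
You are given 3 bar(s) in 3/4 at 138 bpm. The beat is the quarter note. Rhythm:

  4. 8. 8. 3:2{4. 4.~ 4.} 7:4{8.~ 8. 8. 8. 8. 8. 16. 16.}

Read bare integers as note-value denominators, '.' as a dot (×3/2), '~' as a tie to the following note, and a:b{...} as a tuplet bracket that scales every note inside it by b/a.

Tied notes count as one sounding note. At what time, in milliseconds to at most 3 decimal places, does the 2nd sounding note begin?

1. 0.0ms @ 0 + 652.174ms (3/2)
2. 652.174ms @ 3/2 + 326.087ms (3/4)
3. 978.261ms @ 9/4 + 326.087ms (3/4)
4. 1304.348ms @ 3 + 434.783ms (1)
5. 1739.13ms @ 4 + 869.565ms (2)
6. 2608.696ms @ 6 + 372.671ms (6/7)
7. 2981.366ms @ 48/7 + 186.335ms (3/7)
8. 3167.702ms @ 51/7 + 186.335ms (3/7)
9. 3354.037ms @ 54/7 + 186.335ms (3/7)
10. 3540.373ms @ 57/7 + 186.335ms (3/7)
11. 3726.708ms @ 60/7 + 93.168ms (3/14)
12. 3819.876ms @ 123/14 + 93.168ms (3/14)

note 2 onset = 3/2b = 652.174ms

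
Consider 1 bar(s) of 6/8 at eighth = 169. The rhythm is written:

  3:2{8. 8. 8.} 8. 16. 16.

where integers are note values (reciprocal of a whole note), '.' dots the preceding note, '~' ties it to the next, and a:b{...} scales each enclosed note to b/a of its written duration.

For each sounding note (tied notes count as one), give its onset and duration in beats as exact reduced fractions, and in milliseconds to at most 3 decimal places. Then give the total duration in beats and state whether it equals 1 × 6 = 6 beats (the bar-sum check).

1) 0.0ms=0b +355.03ms=1b
2) 355.03ms=1b +355.03ms=1b
3) 710.059ms=2b +355.03ms=1b
4) 1065.089ms=3b +532.544ms=3/2b
5) 1597.633ms=9/2b +266.272ms=3/4b
6) 1863.905ms=21/4b +266.272ms=3/4b
Σ=6b of 6 (169bpm 6/8) — PASS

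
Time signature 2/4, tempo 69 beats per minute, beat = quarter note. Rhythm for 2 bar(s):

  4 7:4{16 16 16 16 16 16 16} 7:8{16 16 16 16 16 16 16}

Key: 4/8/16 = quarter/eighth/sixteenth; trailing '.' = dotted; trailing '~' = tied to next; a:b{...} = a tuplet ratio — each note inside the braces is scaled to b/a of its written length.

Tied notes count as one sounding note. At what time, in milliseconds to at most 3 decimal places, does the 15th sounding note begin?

note 15 onset = 26/7b = 3229.814ms

1. 0.0ms @ 0 + 869.565ms (1)
2. 869.565ms @ 1 + 124.224ms (1/7)
3. 993.789ms @ 8/7 + 124.224ms (1/7)
4. 1118.012ms @ 9/7 + 124.224ms (1/7)
5. 1242.236ms @ 10/7 + 124.224ms (1/7)
6. 1366.46ms @ 11/7 + 124.224ms (1/7)
7. 1490.683ms @ 12/7 + 124.224ms (1/7)
8. 1614.907ms @ 13/7 + 124.224ms (1/7)
9. 1739.13ms @ 2 + 248.447ms (2/7)
10. 1987.578ms @ 16/7 + 248.447ms (2/7)
11. 2236.025ms @ 18/7 + 248.447ms (2/7)
12. 2484.472ms @ 20/7 + 248.447ms (2/7)
13. 2732.919ms @ 22/7 + 248.447ms (2/7)
14. 2981.366ms @ 24/7 + 248.447ms (2/7)
15. 3229.814ms @ 26/7 + 248.447ms (2/7)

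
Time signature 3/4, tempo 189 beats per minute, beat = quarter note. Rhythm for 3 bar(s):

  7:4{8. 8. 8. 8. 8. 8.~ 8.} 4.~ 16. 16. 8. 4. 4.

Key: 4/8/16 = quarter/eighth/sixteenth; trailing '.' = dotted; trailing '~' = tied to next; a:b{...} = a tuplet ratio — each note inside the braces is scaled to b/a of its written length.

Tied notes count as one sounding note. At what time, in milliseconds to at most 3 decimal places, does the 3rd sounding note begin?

note 3 onset = 6/7b = 272.109ms

1. 0.0ms @ 0 + 136.054ms (3/7)
2. 136.054ms @ 3/7 + 136.054ms (3/7)
3. 272.109ms @ 6/7 + 136.054ms (3/7)
4. 408.163ms @ 9/7 + 136.054ms (3/7)
5. 544.218ms @ 12/7 + 136.054ms (3/7)
6. 680.272ms @ 15/7 + 272.109ms (6/7)
7. 952.381ms @ 3 + 595.238ms (15/8)
8. 1547.619ms @ 39/8 + 119.048ms (3/8)
9. 1666.667ms @ 21/4 + 238.095ms (3/4)
10. 1904.762ms @ 6 + 476.19ms (3/2)
11. 2380.952ms @ 15/2 + 476.19ms (3/2)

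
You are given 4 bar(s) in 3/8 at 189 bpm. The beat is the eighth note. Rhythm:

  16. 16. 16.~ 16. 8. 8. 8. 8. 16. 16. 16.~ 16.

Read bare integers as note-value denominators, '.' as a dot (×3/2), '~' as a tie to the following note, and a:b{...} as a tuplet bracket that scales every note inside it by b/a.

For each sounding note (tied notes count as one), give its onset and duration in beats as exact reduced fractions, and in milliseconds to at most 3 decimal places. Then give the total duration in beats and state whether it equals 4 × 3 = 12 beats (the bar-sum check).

1) 0.0ms=0b +238.095ms=3/4b
2) 238.095ms=3/4b +238.095ms=3/4b
3) 476.19ms=3/2b +476.19ms=3/2b
4) 952.381ms=3b +476.19ms=3/2b
5) 1428.571ms=9/2b +476.19ms=3/2b
6) 1904.762ms=6b +476.19ms=3/2b
7) 2380.952ms=15/2b +476.19ms=3/2b
8) 2857.143ms=9b +238.095ms=3/4b
9) 3095.238ms=39/4b +238.095ms=3/4b
10) 3333.333ms=21/2b +476.19ms=3/2b
Σ=12b of 12 (189bpm 3/8) — PASS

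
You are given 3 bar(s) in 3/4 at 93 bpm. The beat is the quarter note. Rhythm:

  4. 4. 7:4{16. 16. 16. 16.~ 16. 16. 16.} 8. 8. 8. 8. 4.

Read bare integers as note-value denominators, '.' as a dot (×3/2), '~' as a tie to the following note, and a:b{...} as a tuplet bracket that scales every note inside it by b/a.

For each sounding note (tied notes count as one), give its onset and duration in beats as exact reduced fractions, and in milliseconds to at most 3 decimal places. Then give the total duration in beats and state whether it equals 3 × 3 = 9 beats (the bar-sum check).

1) 0.0ms=0b +967.742ms=3/2b
2) 967.742ms=3/2b +967.742ms=3/2b
3) 1935.484ms=3b +138.249ms=3/14b
4) 2073.733ms=45/14b +138.249ms=3/14b
5) 2211.982ms=24/7b +138.249ms=3/14b
6) 2350.23ms=51/14b +276.498ms=3/7b
7) 2626.728ms=57/14b +138.249ms=3/14b
8) 2764.977ms=30/7b +138.249ms=3/14b
9) 2903.226ms=9/2b +483.871ms=3/4b
10) 3387.097ms=21/4b +483.871ms=3/4b
11) 3870.968ms=6b +483.871ms=3/4b
12) 4354.839ms=27/4b +483.871ms=3/4b
13) 4838.71ms=15/2b +967.742ms=3/2b
Σ=9b of 9 (93bpm 3/4) — PASS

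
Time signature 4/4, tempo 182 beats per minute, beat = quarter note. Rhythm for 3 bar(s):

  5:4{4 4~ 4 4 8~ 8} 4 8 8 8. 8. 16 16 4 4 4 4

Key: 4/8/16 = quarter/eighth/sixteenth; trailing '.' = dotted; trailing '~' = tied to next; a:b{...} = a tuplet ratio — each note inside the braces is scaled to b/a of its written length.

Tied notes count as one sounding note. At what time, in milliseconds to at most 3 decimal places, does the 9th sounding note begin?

note 9 onset = 27/4b = 2225.275ms

1. 0.0ms @ 0 + 263.736ms (4/5)
2. 263.736ms @ 4/5 + 527.473ms (8/5)
3. 791.209ms @ 12/5 + 263.736ms (4/5)
4. 1054.945ms @ 16/5 + 263.736ms (4/5)
5. 1318.681ms @ 4 + 329.67ms (1)
6. 1648.352ms @ 5 + 164.835ms (1/2)
7. 1813.187ms @ 11/2 + 164.835ms (1/2)
8. 1978.022ms @ 6 + 247.253ms (3/4)
9. 2225.275ms @ 27/4 + 247.253ms (3/4)
10. 2472.527ms @ 15/2 + 82.418ms (1/4)
11. 2554.945ms @ 31/4 + 82.418ms (1/4)
12. 2637.363ms @ 8 + 329.67ms (1)
13. 2967.033ms @ 9 + 329.67ms (1)
14. 3296.703ms @ 10 + 329.67ms (1)
15. 3626.374ms @ 11 + 329.67ms (1)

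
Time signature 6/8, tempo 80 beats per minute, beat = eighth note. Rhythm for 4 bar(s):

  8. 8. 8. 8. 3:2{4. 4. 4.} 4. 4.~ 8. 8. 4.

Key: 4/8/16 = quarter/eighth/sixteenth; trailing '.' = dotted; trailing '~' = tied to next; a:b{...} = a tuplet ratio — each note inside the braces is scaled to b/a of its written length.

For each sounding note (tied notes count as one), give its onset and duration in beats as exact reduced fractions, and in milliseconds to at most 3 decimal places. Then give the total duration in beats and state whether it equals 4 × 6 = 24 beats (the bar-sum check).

1) 0.0ms=0b +1125.0ms=3/2b
2) 1125.0ms=3/2b +1125.0ms=3/2b
3) 2250.0ms=3b +1125.0ms=3/2b
4) 3375.0ms=9/2b +1125.0ms=3/2b
5) 4500.0ms=6b +1500.0ms=2b
6) 6000.0ms=8b +1500.0ms=2b
7) 7500.0ms=10b +1500.0ms=2b
8) 9000.0ms=12b +2250.0ms=3b
9) 11250.0ms=15b +3375.0ms=9/2b
10) 14625.0ms=39/2b +1125.0ms=3/2b
11) 15750.0ms=21b +2250.0ms=3b
Σ=24b of 24 (80bpm 6/8) — PASS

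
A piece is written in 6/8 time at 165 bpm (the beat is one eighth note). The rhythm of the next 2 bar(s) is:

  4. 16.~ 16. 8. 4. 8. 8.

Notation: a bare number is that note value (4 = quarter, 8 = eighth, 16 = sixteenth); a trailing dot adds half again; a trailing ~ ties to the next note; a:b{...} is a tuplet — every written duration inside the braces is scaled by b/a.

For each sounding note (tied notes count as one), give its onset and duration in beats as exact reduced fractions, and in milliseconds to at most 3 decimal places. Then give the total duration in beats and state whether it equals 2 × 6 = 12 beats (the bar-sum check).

1) 0.0ms=0b +1090.909ms=3b
2) 1090.909ms=3b +545.455ms=3/2b
3) 1636.364ms=9/2b +545.455ms=3/2b
4) 2181.818ms=6b +1090.909ms=3b
5) 3272.727ms=9b +545.455ms=3/2b
6) 3818.182ms=21/2b +545.455ms=3/2b
Σ=12b of 12 (165bpm 6/8) — PASS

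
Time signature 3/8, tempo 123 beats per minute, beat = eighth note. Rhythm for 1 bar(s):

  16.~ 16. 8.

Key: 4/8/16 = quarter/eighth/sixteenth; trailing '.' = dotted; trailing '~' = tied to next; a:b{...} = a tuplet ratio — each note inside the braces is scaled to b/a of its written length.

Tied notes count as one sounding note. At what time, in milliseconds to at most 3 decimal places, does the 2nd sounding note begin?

1. 0.0ms @ 0 + 731.707ms (3/2)
2. 731.707ms @ 3/2 + 731.707ms (3/2)

note 2 onset = 3/2b = 731.707ms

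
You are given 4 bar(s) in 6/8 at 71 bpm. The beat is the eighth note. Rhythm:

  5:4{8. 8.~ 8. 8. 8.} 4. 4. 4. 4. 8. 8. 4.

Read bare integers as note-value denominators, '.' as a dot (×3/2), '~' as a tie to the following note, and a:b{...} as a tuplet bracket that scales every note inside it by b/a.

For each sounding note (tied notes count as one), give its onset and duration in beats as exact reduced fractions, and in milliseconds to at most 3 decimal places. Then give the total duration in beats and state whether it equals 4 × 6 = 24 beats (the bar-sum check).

1) 0.0ms=0b +1014.085ms=6/5b
2) 1014.085ms=6/5b +2028.169ms=12/5b
3) 3042.254ms=18/5b +1014.085ms=6/5b
4) 4056.338ms=24/5b +1014.085ms=6/5b
5) 5070.423ms=6b +2535.211ms=3b
6) 7605.634ms=9b +2535.211ms=3b
7) 10140.845ms=12b +2535.211ms=3b
8) 12676.056ms=15b +2535.211ms=3b
9) 15211.268ms=18b +1267.606ms=3/2b
10) 16478.873ms=39/2b +1267.606ms=3/2b
11) 17746.479ms=21b +2535.211ms=3b
Σ=24b of 24 (71bpm 6/8) — PASS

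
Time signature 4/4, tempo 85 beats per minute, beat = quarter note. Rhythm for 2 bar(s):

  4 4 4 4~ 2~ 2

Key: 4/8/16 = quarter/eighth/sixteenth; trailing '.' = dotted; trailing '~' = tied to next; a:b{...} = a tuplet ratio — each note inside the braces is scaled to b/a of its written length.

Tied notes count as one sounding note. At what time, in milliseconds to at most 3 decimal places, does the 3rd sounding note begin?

note 3 onset = 2b = 1411.765ms

1. 0.0ms @ 0 + 705.882ms (1)
2. 705.882ms @ 1 + 705.882ms (1)
3. 1411.765ms @ 2 + 705.882ms (1)
4. 2117.647ms @ 3 + 3529.412ms (5)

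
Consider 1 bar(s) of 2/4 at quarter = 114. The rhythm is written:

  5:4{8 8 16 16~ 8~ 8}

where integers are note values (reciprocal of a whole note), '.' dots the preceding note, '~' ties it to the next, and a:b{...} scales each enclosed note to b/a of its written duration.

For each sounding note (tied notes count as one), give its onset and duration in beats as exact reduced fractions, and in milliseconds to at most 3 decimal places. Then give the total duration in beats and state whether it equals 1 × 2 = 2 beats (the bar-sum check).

1) 0.0ms=0b +210.526ms=2/5b
2) 210.526ms=2/5b +210.526ms=2/5b
3) 421.053ms=4/5b +105.263ms=1/5b
4) 526.316ms=1b +526.316ms=1b
Σ=2b of 2 (114bpm 2/4) — PASS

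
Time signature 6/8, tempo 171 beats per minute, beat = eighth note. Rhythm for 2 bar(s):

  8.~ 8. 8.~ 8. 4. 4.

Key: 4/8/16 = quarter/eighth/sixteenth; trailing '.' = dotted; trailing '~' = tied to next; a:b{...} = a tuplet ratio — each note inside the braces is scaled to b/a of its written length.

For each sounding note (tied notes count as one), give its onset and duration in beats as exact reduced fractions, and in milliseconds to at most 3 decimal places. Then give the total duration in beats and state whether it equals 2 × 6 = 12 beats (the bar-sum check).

1) 0.0ms=0b +1052.632ms=3b
2) 1052.632ms=3b +1052.632ms=3b
3) 2105.263ms=6b +1052.632ms=3b
4) 3157.895ms=9b +1052.632ms=3b
Σ=12b of 12 (171bpm 6/8) — PASS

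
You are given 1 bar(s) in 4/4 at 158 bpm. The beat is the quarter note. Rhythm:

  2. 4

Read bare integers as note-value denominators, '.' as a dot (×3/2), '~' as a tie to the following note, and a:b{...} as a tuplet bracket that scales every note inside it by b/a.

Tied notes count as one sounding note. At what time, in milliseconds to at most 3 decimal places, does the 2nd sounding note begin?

1. 0.0ms @ 0 + 1139.241ms (3)
2. 1139.241ms @ 3 + 379.747ms (1)

note 2 onset = 3b = 1139.241ms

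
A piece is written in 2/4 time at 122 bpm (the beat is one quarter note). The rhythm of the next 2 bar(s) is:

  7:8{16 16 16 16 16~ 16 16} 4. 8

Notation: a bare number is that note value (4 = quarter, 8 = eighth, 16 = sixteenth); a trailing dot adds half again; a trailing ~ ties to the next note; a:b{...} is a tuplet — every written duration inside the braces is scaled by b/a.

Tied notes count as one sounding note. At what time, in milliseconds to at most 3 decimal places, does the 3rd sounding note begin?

note 3 onset = 4/7b = 281.03ms

1. 0.0ms @ 0 + 140.515ms (2/7)
2. 140.515ms @ 2/7 + 140.515ms (2/7)
3. 281.03ms @ 4/7 + 140.515ms (2/7)
4. 421.546ms @ 6/7 + 140.515ms (2/7)
5. 562.061ms @ 8/7 + 281.03ms (4/7)
6. 843.091ms @ 12/7 + 140.515ms (2/7)
7. 983.607ms @ 2 + 737.705ms (3/2)
8. 1721.311ms @ 7/2 + 245.902ms (1/2)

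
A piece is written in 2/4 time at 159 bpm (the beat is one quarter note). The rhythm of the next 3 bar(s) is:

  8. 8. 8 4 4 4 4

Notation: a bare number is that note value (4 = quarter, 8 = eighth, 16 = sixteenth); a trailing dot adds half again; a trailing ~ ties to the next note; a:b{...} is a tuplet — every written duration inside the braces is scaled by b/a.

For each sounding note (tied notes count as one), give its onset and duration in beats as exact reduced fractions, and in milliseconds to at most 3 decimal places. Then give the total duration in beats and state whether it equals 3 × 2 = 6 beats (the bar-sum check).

1) 0.0ms=0b +283.019ms=3/4b
2) 283.019ms=3/4b +283.019ms=3/4b
3) 566.038ms=3/2b +188.679ms=1/2b
4) 754.717ms=2b +377.358ms=1b
5) 1132.075ms=3b +377.358ms=1b
6) 1509.434ms=4b +377.358ms=1b
7) 1886.792ms=5b +377.358ms=1b
Σ=6b of 6 (159bpm 2/4) — PASS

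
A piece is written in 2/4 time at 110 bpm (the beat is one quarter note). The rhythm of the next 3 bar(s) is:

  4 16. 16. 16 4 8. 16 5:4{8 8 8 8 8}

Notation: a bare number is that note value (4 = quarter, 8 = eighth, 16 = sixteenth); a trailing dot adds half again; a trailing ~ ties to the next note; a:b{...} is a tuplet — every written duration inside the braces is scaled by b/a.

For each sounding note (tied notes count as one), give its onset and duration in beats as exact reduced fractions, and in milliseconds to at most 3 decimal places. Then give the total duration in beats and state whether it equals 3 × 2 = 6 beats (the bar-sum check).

1) 0.0ms=0b +545.455ms=1b
2) 545.455ms=1b +204.545ms=3/8b
3) 750.0ms=11/8b +204.545ms=3/8b
4) 954.545ms=7/4b +136.364ms=1/4b
5) 1090.909ms=2b +545.455ms=1b
6) 1636.364ms=3b +409.091ms=3/4b
7) 2045.455ms=15/4b +136.364ms=1/4b
8) 2181.818ms=4b +218.182ms=2/5b
9) 2400.0ms=22/5b +218.182ms=2/5b
10) 2618.182ms=24/5b +218.182ms=2/5b
11) 2836.364ms=26/5b +218.182ms=2/5b
12) 3054.545ms=28/5b +218.182ms=2/5b
Σ=6b of 6 (110bpm 2/4) — PASS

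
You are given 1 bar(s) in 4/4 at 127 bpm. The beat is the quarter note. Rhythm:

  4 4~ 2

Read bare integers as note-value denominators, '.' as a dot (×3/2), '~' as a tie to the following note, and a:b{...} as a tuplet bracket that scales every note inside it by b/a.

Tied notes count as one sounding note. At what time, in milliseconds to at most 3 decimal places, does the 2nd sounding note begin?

1. 0.0ms @ 0 + 472.441ms (1)
2. 472.441ms @ 1 + 1417.323ms (3)

note 2 onset = 1b = 472.441ms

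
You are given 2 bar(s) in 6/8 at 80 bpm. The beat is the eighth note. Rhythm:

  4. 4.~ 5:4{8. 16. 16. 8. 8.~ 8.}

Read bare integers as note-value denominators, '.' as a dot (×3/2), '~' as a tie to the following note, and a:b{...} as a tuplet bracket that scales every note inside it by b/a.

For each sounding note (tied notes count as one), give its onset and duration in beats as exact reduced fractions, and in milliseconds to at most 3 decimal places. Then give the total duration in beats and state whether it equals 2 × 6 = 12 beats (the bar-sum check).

1) 0.0ms=0b +2250.0ms=3b
2) 2250.0ms=3b +3150.0ms=21/5b
3) 5400.0ms=36/5b +450.0ms=3/5b
4) 5850.0ms=39/5b +450.0ms=3/5b
5) 6300.0ms=42/5b +900.0ms=6/5b
6) 7200.0ms=48/5b +1800.0ms=12/5b
Σ=12b of 12 (80bpm 6/8) — PASS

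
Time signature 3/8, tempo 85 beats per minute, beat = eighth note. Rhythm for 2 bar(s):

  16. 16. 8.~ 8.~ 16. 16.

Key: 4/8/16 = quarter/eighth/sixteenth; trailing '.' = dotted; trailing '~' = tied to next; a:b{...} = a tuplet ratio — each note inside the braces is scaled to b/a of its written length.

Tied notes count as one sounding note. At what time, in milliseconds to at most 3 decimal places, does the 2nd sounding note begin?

note 2 onset = 3/4b = 529.412ms

1. 0.0ms @ 0 + 529.412ms (3/4)
2. 529.412ms @ 3/4 + 529.412ms (3/4)
3. 1058.824ms @ 3/2 + 2647.059ms (15/4)
4. 3705.882ms @ 21/4 + 529.412ms (3/4)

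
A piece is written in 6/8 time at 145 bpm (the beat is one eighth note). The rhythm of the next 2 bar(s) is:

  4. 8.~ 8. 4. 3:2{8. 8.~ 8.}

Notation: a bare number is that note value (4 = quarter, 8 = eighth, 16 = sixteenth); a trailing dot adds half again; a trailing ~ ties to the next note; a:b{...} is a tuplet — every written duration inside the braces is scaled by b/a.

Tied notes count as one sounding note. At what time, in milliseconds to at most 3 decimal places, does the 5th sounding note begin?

note 5 onset = 10b = 4137.931ms

1. 0.0ms @ 0 + 1241.379ms (3)
2. 1241.379ms @ 3 + 1241.379ms (3)
3. 2482.759ms @ 6 + 1241.379ms (3)
4. 3724.138ms @ 9 + 413.793ms (1)
5. 4137.931ms @ 10 + 827.586ms (2)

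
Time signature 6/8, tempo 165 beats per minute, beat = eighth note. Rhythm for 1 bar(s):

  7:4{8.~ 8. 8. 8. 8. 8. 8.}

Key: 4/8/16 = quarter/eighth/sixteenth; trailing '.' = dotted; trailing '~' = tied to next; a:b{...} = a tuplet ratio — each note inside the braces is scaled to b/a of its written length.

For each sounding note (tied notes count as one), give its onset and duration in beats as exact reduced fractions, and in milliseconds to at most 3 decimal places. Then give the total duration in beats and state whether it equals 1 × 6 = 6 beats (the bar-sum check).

1) 0.0ms=0b +623.377ms=12/7b
2) 623.377ms=12/7b +311.688ms=6/7b
3) 935.065ms=18/7b +311.688ms=6/7b
4) 1246.753ms=24/7b +311.688ms=6/7b
5) 1558.442ms=30/7b +311.688ms=6/7b
6) 1870.13ms=36/7b +311.688ms=6/7b
Σ=6b of 6 (165bpm 6/8) — PASS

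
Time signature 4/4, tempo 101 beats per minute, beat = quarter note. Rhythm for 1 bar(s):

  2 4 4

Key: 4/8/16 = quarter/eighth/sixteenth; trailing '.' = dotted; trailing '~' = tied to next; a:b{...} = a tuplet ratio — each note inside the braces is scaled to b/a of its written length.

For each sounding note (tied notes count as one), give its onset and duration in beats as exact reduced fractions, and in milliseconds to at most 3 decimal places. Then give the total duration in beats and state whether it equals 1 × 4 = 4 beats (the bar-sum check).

1) 0.0ms=0b +1188.119ms=2b
2) 1188.119ms=2b +594.059ms=1b
3) 1782.178ms=3b +594.059ms=1b
Σ=4b of 4 (101bpm 4/4) — PASS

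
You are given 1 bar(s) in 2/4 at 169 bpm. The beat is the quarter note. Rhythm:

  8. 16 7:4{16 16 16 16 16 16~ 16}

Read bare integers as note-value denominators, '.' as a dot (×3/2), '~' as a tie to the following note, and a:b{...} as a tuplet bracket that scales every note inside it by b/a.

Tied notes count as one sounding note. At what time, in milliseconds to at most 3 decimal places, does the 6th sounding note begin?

1. 0.0ms @ 0 + 266.272ms (3/4)
2. 266.272ms @ 3/4 + 88.757ms (1/4)
3. 355.03ms @ 1 + 50.719ms (1/7)
4. 405.748ms @ 8/7 + 50.719ms (1/7)
5. 456.467ms @ 9/7 + 50.719ms (1/7)
6. 507.185ms @ 10/7 + 50.719ms (1/7)
7. 557.904ms @ 11/7 + 50.719ms (1/7)
8. 608.622ms @ 12/7 + 101.437ms (2/7)

note 6 onset = 10/7b = 507.185ms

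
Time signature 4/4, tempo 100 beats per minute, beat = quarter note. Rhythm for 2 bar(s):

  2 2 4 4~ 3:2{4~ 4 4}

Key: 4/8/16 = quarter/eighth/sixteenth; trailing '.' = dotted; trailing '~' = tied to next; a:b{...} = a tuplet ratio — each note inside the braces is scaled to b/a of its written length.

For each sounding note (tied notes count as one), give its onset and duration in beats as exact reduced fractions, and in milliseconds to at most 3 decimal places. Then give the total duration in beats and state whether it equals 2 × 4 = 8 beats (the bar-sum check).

1) 0.0ms=0b +1200.0ms=2b
2) 1200.0ms=2b +1200.0ms=2b
3) 2400.0ms=4b +600.0ms=1b
4) 3000.0ms=5b +1400.0ms=7/3b
5) 4400.0ms=22/3b +400.0ms=2/3b
Σ=8b of 8 (100bpm 4/4) — PASS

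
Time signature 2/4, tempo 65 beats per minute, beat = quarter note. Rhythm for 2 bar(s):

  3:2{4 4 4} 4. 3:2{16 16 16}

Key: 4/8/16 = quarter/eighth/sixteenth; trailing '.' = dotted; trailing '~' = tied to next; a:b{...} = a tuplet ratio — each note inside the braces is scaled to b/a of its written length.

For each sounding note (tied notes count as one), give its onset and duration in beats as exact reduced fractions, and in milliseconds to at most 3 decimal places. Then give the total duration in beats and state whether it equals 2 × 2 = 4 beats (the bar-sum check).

1) 0.0ms=0b +615.385ms=2/3b
2) 615.385ms=2/3b +615.385ms=2/3b
3) 1230.769ms=4/3b +615.385ms=2/3b
4) 1846.154ms=2b +1384.615ms=3/2b
5) 3230.769ms=7/2b +153.846ms=1/6b
6) 3384.615ms=11/3b +153.846ms=1/6b
7) 3538.462ms=23/6b +153.846ms=1/6b
Σ=4b of 4 (65bpm 2/4) — PASS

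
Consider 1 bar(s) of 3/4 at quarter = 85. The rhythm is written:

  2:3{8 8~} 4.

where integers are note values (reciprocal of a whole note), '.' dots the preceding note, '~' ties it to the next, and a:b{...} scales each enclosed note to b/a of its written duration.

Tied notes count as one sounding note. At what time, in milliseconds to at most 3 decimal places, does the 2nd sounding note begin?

note 2 onset = 3/4b = 529.412ms

1. 0.0ms @ 0 + 529.412ms (3/4)
2. 529.412ms @ 3/4 + 1588.235ms (9/4)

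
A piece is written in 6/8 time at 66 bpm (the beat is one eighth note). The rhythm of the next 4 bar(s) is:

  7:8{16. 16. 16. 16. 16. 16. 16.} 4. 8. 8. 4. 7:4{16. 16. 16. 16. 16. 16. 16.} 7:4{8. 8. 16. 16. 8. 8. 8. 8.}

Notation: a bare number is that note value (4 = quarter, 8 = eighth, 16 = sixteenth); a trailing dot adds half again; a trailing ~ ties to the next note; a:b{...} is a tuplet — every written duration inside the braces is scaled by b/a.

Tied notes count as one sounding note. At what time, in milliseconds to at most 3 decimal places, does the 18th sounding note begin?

note 18 onset = 123/7b = 15974.026ms

1. 0.0ms @ 0 + 779.221ms (6/7)
2. 779.221ms @ 6/7 + 779.221ms (6/7)
3. 1558.442ms @ 12/7 + 779.221ms (6/7)
4. 2337.662ms @ 18/7 + 779.221ms (6/7)
5. 3116.883ms @ 24/7 + 779.221ms (6/7)
6. 3896.104ms @ 30/7 + 779.221ms (6/7)
7. 4675.325ms @ 36/7 + 779.221ms (6/7)
8. 5454.545ms @ 6 + 2727.273ms (3)
9. 8181.818ms @ 9 + 1363.636ms (3/2)
10. 9545.455ms @ 21/2 + 1363.636ms (3/2)
11. 10909.091ms @ 12 + 2727.273ms (3)
12. 13636.364ms @ 15 + 389.61ms (3/7)
13. 14025.974ms @ 108/7 + 389.61ms (3/7)
14. 14415.584ms @ 111/7 + 389.61ms (3/7)
15. 14805.195ms @ 114/7 + 389.61ms (3/7)
16. 15194.805ms @ 117/7 + 389.61ms (3/7)
17. 15584.416ms @ 120/7 + 389.61ms (3/7)
18. 15974.026ms @ 123/7 + 389.61ms (3/7)
19. 16363.636ms @ 18 + 779.221ms (6/7)
20. 17142.857ms @ 132/7 + 779.221ms (6/7)
21. 17922.078ms @ 138/7 + 389.61ms (3/7)
22. 18311.688ms @ 141/7 + 389.61ms (3/7)
23. 18701.299ms @ 144/7 + 779.221ms (6/7)
24. 19480.519ms @ 150/7 + 779.221ms (6/7)
25. 20259.74ms @ 156/7 + 779.221ms (6/7)
26. 21038.961ms @ 162/7 + 779.221ms (6/7)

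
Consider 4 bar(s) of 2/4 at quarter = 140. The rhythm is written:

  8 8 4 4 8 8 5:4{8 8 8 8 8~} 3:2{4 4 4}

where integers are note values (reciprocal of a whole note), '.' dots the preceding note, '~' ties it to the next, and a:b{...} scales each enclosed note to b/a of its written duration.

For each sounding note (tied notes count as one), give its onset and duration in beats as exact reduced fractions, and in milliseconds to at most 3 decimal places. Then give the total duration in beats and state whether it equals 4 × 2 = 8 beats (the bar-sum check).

1) 0.0ms=0b +214.286ms=1/2b
2) 214.286ms=1/2b +214.286ms=1/2b
3) 428.571ms=1b +428.571ms=1b
4) 857.143ms=2b +428.571ms=1b
5) 1285.714ms=3b +214.286ms=1/2b
6) 1500.0ms=7/2b +214.286ms=1/2b
7) 1714.286ms=4b +171.429ms=2/5b
8) 1885.714ms=22/5b +171.429ms=2/5b
9) 2057.143ms=24/5b +171.429ms=2/5b
10) 2228.571ms=26/5b +171.429ms=2/5b
11) 2400.0ms=28/5b +457.143ms=16/15b
12) 2857.143ms=20/3b +285.714ms=2/3b
13) 3142.857ms=22/3b +285.714ms=2/3b
Σ=8b of 8 (140bpm 2/4) — PASS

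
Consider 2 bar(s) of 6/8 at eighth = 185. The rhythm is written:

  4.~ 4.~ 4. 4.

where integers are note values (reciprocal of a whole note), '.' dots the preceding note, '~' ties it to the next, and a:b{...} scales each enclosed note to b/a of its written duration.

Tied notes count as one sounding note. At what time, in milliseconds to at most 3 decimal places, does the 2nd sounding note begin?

1. 0.0ms @ 0 + 2918.919ms (9)
2. 2918.919ms @ 9 + 972.973ms (3)

note 2 onset = 9b = 2918.919ms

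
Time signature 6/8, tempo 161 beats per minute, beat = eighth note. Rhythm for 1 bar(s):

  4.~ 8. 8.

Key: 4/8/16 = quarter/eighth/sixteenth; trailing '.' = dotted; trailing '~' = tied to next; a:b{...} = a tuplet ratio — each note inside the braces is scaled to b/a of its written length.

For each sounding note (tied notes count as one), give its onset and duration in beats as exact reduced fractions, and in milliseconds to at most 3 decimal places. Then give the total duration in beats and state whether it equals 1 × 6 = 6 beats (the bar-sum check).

1) 0.0ms=0b +1677.019ms=9/2b
2) 1677.019ms=9/2b +559.006ms=3/2b
Σ=6b of 6 (161bpm 6/8) — PASS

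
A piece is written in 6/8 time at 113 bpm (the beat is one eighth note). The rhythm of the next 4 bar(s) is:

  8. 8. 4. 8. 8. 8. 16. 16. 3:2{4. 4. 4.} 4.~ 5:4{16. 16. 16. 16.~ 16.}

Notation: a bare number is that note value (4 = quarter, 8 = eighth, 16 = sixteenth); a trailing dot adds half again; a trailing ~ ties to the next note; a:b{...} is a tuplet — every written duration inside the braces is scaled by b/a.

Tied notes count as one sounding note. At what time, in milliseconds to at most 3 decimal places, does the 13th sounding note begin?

1. 0.0ms @ 0 + 796.46ms (3/2)
2. 796.46ms @ 3/2 + 796.46ms (3/2)
3. 1592.92ms @ 3 + 1592.92ms (3)
4. 3185.841ms @ 6 + 796.46ms (3/2)
5. 3982.301ms @ 15/2 + 796.46ms (3/2)
6. 4778.761ms @ 9 + 796.46ms (3/2)
7. 5575.221ms @ 21/2 + 398.23ms (3/4)
8. 5973.451ms @ 45/4 + 398.23ms (3/4)
9. 6371.681ms @ 12 + 1061.947ms (2)
10. 7433.628ms @ 14 + 1061.947ms (2)
11. 8495.575ms @ 16 + 1061.947ms (2)
12. 9557.522ms @ 18 + 1911.504ms (18/5)
13. 11469.027ms @ 108/5 + 318.584ms (3/5)
14. 11787.611ms @ 111/5 + 318.584ms (3/5)
15. 12106.195ms @ 114/5 + 637.168ms (6/5)

note 13 onset = 108/5b = 11469.027ms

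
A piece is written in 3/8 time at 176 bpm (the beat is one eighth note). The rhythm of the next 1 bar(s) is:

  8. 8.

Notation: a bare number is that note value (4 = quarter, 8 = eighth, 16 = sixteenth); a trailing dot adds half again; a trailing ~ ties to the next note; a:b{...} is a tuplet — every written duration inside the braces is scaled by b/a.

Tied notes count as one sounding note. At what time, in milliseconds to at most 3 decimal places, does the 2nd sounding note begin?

1. 0.0ms @ 0 + 511.364ms (3/2)
2. 511.364ms @ 3/2 + 511.364ms (3/2)

note 2 onset = 3/2b = 511.364ms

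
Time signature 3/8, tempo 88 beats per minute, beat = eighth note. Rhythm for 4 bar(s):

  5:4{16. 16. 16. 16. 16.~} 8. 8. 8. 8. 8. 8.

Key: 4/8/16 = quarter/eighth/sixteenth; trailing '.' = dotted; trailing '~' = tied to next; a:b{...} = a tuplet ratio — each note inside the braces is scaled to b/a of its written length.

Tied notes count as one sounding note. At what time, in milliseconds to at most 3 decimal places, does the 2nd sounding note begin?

note 2 onset = 3/5b = 409.091ms

1. 0.0ms @ 0 + 409.091ms (3/5)
2. 409.091ms @ 3/5 + 409.091ms (3/5)
3. 818.182ms @ 6/5 + 409.091ms (3/5)
4. 1227.273ms @ 9/5 + 409.091ms (3/5)
5. 1636.364ms @ 12/5 + 1431.818ms (21/10)
6. 3068.182ms @ 9/2 + 1022.727ms (3/2)
7. 4090.909ms @ 6 + 1022.727ms (3/2)
8. 5113.636ms @ 15/2 + 1022.727ms (3/2)
9. 6136.364ms @ 9 + 1022.727ms (3/2)
10. 7159.091ms @ 21/2 + 1022.727ms (3/2)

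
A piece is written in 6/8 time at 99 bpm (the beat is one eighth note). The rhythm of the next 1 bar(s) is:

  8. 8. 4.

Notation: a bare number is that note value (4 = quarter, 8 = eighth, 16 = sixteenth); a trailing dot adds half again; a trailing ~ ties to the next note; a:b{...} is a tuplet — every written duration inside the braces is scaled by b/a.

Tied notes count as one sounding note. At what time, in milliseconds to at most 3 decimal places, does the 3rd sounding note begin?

note 3 onset = 3b = 1818.182ms

1. 0.0ms @ 0 + 909.091ms (3/2)
2. 909.091ms @ 3/2 + 909.091ms (3/2)
3. 1818.182ms @ 3 + 1818.182ms (3)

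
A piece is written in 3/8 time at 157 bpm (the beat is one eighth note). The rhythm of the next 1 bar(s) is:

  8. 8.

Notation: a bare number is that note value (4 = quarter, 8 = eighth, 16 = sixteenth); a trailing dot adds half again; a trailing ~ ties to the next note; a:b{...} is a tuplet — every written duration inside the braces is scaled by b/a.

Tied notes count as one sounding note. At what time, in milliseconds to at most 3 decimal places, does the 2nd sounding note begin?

note 2 onset = 3/2b = 573.248ms

1. 0.0ms @ 0 + 573.248ms (3/2)
2. 573.248ms @ 3/2 + 573.248ms (3/2)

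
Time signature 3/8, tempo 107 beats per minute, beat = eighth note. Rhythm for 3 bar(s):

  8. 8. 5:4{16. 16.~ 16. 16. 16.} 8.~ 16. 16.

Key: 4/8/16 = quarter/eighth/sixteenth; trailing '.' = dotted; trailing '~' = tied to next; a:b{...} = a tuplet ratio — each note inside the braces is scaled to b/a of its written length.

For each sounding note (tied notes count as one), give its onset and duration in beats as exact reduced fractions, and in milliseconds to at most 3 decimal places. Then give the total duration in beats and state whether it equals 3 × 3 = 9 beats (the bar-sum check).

1) 0.0ms=0b +841.121ms=3/2b
2) 841.121ms=3/2b +841.121ms=3/2b
3) 1682.243ms=3b +336.449ms=3/5b
4) 2018.692ms=18/5b +672.897ms=6/5b
5) 2691.589ms=24/5b +336.449ms=3/5b
6) 3028.037ms=27/5b +336.449ms=3/5b
7) 3364.486ms=6b +1261.682ms=9/4b
8) 4626.168ms=33/4b +420.561ms=3/4b
Σ=9b of 9 (107bpm 3/8) — PASS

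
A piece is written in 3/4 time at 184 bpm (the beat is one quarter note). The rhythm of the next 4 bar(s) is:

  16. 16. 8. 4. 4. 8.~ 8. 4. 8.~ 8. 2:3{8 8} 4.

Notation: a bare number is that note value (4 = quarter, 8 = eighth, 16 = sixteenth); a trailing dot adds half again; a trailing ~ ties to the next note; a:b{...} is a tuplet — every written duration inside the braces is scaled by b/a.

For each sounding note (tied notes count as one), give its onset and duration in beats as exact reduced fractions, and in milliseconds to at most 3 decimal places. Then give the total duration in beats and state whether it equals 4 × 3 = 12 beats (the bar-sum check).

1) 0.0ms=0b +122.283ms=3/8b
2) 122.283ms=3/8b +122.283ms=3/8b
3) 244.565ms=3/4b +244.565ms=3/4b
4) 489.13ms=3/2b +489.13ms=3/2b
5) 978.261ms=3b +489.13ms=3/2b
6) 1467.391ms=9/2b +489.13ms=3/2b
7) 1956.522ms=6b +489.13ms=3/2b
8) 2445.652ms=15/2b +489.13ms=3/2b
9) 2934.783ms=9b +244.565ms=3/4b
10) 3179.348ms=39/4b +244.565ms=3/4b
11) 3423.913ms=21/2b +489.13ms=3/2b
Σ=12b of 12 (184bpm 3/4) — PASS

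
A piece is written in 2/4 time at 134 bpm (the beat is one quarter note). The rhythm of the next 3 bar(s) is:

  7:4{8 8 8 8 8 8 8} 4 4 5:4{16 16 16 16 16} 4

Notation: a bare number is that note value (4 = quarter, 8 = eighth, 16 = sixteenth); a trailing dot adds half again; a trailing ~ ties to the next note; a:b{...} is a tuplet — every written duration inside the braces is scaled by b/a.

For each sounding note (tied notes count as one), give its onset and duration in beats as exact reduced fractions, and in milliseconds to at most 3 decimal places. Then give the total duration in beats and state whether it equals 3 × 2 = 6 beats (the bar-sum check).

1) 0.0ms=0b +127.932ms=2/7b
2) 127.932ms=2/7b +127.932ms=2/7b
3) 255.864ms=4/7b +127.932ms=2/7b
4) 383.795ms=6/7b +127.932ms=2/7b
5) 511.727ms=8/7b +127.932ms=2/7b
6) 639.659ms=10/7b +127.932ms=2/7b
7) 767.591ms=12/7b +127.932ms=2/7b
8) 895.522ms=2b +447.761ms=1b
9) 1343.284ms=3b +447.761ms=1b
10) 1791.045ms=4b +89.552ms=1/5b
11) 1880.597ms=21/5b +89.552ms=1/5b
12) 1970.149ms=22/5b +89.552ms=1/5b
13) 2059.701ms=23/5b +89.552ms=1/5b
14) 2149.254ms=24/5b +89.552ms=1/5b
15) 2238.806ms=5b +447.761ms=1b
Σ=6b of 6 (134bpm 2/4) — PASS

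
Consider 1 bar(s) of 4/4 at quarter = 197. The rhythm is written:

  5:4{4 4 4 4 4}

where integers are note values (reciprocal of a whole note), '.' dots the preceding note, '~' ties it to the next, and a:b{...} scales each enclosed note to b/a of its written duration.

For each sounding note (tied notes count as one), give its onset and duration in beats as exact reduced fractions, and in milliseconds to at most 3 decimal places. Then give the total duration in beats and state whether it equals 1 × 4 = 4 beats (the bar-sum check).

1) 0.0ms=0b +243.655ms=4/5b
2) 243.655ms=4/5b +243.655ms=4/5b
3) 487.31ms=8/5b +243.655ms=4/5b
4) 730.964ms=12/5b +243.655ms=4/5b
5) 974.619ms=16/5b +243.655ms=4/5b
Σ=4b of 4 (197bpm 4/4) — PASS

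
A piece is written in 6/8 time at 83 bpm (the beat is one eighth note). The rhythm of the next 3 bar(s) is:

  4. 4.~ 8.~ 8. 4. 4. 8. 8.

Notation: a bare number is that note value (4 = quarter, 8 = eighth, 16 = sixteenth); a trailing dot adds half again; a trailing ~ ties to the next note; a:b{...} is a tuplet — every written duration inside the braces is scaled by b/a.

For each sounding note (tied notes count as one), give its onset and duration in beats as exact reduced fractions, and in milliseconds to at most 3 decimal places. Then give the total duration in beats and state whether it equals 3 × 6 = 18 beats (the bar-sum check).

1) 0.0ms=0b +2168.675ms=3b
2) 2168.675ms=3b +4337.349ms=6b
3) 6506.024ms=9b +2168.675ms=3b
4) 8674.699ms=12b +2168.675ms=3b
5) 10843.373ms=15b +1084.337ms=3/2b
6) 11927.711ms=33/2b +1084.337ms=3/2b
Σ=18b of 18 (83bpm 6/8) — PASS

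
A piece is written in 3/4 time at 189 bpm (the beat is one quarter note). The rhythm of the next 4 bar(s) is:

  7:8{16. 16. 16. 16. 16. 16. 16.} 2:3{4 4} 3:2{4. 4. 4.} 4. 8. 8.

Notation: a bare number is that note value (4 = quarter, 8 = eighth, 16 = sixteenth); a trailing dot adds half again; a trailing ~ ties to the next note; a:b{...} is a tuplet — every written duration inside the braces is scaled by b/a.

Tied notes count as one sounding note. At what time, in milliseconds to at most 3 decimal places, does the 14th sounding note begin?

1. 0.0ms @ 0 + 136.054ms (3/7)
2. 136.054ms @ 3/7 + 136.054ms (3/7)
3. 272.109ms @ 6/7 + 136.054ms (3/7)
4. 408.163ms @ 9/7 + 136.054ms (3/7)
5. 544.218ms @ 12/7 + 136.054ms (3/7)
6. 680.272ms @ 15/7 + 136.054ms (3/7)
7. 816.327ms @ 18/7 + 136.054ms (3/7)
8. 952.381ms @ 3 + 476.19ms (3/2)
9. 1428.571ms @ 9/2 + 476.19ms (3/2)
10. 1904.762ms @ 6 + 317.46ms (1)
11. 2222.222ms @ 7 + 317.46ms (1)
12. 2539.683ms @ 8 + 317.46ms (1)
13. 2857.143ms @ 9 + 476.19ms (3/2)
14. 3333.333ms @ 21/2 + 238.095ms (3/4)
15. 3571.429ms @ 45/4 + 238.095ms (3/4)

note 14 onset = 21/2b = 3333.333ms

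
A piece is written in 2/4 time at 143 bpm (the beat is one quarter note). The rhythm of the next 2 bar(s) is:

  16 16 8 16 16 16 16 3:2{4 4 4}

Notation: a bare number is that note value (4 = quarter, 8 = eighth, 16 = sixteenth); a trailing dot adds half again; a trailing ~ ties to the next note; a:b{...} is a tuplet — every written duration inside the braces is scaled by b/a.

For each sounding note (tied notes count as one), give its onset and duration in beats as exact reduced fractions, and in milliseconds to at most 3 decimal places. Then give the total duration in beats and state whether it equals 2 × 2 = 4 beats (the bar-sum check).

1) 0.0ms=0b +104.895ms=1/4b
2) 104.895ms=1/4b +104.895ms=1/4b
3) 209.79ms=1/2b +209.79ms=1/2b
4) 419.58ms=1b +104.895ms=1/4b
5) 524.476ms=5/4b +104.895ms=1/4b
6) 629.371ms=3/2b +104.895ms=1/4b
7) 734.266ms=7/4b +104.895ms=1/4b
8) 839.161ms=2b +279.72ms=2/3b
9) 1118.881ms=8/3b +279.72ms=2/3b
10) 1398.601ms=10/3b +279.72ms=2/3b
Σ=4b of 4 (143bpm 2/4) — PASS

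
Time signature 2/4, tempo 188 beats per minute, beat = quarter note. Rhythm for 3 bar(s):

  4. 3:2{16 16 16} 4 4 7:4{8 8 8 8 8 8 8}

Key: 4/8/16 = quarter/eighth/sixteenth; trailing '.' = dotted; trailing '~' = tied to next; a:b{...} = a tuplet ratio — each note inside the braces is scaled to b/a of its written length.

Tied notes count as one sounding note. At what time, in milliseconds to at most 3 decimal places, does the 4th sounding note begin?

note 4 onset = 11/6b = 585.106ms

1. 0.0ms @ 0 + 478.723ms (3/2)
2. 478.723ms @ 3/2 + 53.191ms (1/6)
3. 531.915ms @ 5/3 + 53.191ms (1/6)
4. 585.106ms @ 11/6 + 53.191ms (1/6)
5. 638.298ms @ 2 + 319.149ms (1)
6. 957.447ms @ 3 + 319.149ms (1)
7. 1276.596ms @ 4 + 91.185ms (2/7)
8. 1367.781ms @ 30/7 + 91.185ms (2/7)
9. 1458.967ms @ 32/7 + 91.185ms (2/7)
10. 1550.152ms @ 34/7 + 91.185ms (2/7)
11. 1641.337ms @ 36/7 + 91.185ms (2/7)
12. 1732.523ms @ 38/7 + 91.185ms (2/7)
13. 1823.708ms @ 40/7 + 91.185ms (2/7)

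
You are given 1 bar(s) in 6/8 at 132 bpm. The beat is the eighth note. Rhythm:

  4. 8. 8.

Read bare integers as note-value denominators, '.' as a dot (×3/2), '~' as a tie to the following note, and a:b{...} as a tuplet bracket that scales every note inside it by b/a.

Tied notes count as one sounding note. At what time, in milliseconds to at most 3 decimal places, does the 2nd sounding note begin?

1. 0.0ms @ 0 + 1363.636ms (3)
2. 1363.636ms @ 3 + 681.818ms (3/2)
3. 2045.455ms @ 9/2 + 681.818ms (3/2)

note 2 onset = 3b = 1363.636ms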